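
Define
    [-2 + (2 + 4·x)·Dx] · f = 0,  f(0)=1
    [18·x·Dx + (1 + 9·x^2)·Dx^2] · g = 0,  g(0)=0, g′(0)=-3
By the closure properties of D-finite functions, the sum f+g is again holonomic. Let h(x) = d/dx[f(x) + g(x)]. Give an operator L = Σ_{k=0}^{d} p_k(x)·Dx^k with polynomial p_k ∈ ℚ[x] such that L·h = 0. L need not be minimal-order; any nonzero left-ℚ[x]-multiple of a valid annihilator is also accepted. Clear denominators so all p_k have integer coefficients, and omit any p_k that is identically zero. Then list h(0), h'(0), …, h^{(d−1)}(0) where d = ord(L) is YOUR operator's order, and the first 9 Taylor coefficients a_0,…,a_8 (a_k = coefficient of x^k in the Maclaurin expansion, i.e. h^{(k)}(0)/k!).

f: a_k = 1, 1, -1/2, 1/2, -5/8, 7/8, -21/16, 33/16, -429/128, …
g: a_k = 0, -3, 0, 9, 0, -243/5, 0, 2187/7, 0, …
Weyl lclm of L_f,L_g ⇒ L₀ (ord ≤ 3).
Derive L from L₀ (diff closure).
L = (-18 - 90·x + 486·x^2 + 486·x^3) + (-21 - 72·x + 360·x^2 + 1944·x^3 + 1701·x^4)·Dx + (-1 + 16·x + 54·x^2 + 198·x^3 + 567·x^4 + 486·x^5)·Dx^2  (order 2).
h: a_k = -2, -1, 57/2, -5/2, -1909/8, -63/8, 35223/16, -429/16, -2512989/128, …
ICs: h(0) = -2, h′(0) = -1.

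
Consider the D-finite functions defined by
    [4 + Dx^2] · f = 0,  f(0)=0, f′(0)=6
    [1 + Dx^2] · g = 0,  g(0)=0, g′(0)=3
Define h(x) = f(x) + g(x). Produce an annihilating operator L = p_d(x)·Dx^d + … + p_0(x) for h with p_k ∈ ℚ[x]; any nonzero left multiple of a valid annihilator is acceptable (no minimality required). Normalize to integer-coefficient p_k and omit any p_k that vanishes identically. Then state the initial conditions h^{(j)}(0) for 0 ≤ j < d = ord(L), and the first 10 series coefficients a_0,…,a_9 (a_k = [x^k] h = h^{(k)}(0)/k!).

L = 4 + 5·Dx^2 + Dx^4  (order 4).
h: a_k = 0, 9, 0, -9/2, 0, 33/40, 0, -43/560, 0, 19/4480, …
ICs: h(0) = 0, h′(0) = 9, h′′(0) = 0, h′′′(0) = -27.

f: a_k = 0, 6, 0, -4, 0, 4/5, 0, -8/105, 0, 4/945, …
g: a_k = 0, 3, 0, -1/2, 0, 1/40, 0, -1/1680, 0, 1/120960, …
f+g: L₀ = lclm(L_f,L_g), ord ≤ 2+2.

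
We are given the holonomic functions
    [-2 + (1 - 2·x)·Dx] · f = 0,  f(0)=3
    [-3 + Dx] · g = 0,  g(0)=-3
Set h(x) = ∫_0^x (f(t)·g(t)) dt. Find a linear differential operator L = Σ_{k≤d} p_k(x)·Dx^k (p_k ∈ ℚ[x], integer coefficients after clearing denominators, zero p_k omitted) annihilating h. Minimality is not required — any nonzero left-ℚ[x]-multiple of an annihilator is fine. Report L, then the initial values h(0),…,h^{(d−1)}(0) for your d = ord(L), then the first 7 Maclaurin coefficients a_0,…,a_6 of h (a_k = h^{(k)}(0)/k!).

f: a_k = 3, 6, 12, 24, 48, 96, 192, …
g: a_k = -3, -9, -27/2, -27/2, -81/8, -243/40, -243/80, …
Product ⇒ symmetric product L₀, ord ≤ 1.
h=∫h₀ ⇒ L = L₀·Dx.
L = (5 - 6·x)·Dx + (-1 + 2·x)·Dx^2  (order 2).
h: a_k = 0, -9, -45/2, -87/2, -603/8, -5067/40, -17133/80, …
ICs: h(0) = 0, h′(0) = -9.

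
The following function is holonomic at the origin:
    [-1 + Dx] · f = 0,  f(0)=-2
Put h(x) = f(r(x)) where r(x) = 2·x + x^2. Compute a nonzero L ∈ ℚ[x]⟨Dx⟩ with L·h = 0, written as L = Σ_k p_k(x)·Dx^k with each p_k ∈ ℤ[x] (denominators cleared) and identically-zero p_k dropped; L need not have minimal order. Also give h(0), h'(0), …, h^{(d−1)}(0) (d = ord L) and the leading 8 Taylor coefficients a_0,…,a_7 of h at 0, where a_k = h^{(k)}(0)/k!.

L = (-2 - 2·x) + Dx  (order 1).
h: a_k = -2, -4, -6, -20/3, -19/3, -26/5, -173/45, -814/315, …
ICs: h(0) = -2.

f: a_k = -2, -2, -1, -1/3, -1/12, -1/60, -1/360, -1/2520, …
Substitute x→r, Dx→(1/r')Dx; clear ⇒ L₀.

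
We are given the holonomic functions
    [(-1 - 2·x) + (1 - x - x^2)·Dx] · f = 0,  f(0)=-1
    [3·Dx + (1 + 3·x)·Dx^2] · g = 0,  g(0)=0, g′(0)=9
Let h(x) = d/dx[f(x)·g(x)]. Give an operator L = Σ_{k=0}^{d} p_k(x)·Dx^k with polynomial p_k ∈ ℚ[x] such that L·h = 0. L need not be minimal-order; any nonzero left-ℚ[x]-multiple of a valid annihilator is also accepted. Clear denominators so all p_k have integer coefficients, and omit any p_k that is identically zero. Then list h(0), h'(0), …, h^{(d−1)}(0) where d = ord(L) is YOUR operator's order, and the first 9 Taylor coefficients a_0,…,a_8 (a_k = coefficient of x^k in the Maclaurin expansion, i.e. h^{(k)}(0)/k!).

L = (102 + 270·x + 324·x^2) + (-3 + 93·x + 324·x^2 + 252·x^3)·Dx + (-5 - 22·x - 4·x^2 + 63·x^3 + 36·x^4)·Dx^2  (order 2).
h: a_k = -9, 9, -189/2, 135, -2871/4, 7641/5, -115659/20, 528903/35, -2771091/56, …
ICs: h(0) = -9, h′(0) = 9.

f: a_k = -1, -1, -2, -3, -5, -8, -13, -21, -34, …
g: a_k = 0, 9, -27/2, 27, -243/4, 729/5, -729/2, 6561/7, -19683/8, …
h₀=f·g: eliminate ⇒ L₀, order ≤ 1·2.
h=h₀': d/dx-closure on L₀ ⇒ L.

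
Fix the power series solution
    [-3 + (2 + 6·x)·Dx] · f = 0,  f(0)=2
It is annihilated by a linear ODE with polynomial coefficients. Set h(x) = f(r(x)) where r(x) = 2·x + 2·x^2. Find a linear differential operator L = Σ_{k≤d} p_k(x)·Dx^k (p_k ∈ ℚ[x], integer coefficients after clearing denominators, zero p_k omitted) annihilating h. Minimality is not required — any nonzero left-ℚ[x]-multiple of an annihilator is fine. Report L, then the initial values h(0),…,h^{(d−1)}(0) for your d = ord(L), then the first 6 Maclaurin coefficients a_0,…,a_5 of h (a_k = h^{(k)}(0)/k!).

L = (-3 - 6·x) + (1 + 6·x + 6·x^2)·Dx  (order 1).
h: a_k = 2, 6, -3, 9, -117/4, 405/4, …
ICs: h(0) = 2.

f: a_k = 2, 3, -9/4, 27/8, -405/64, 1701/128, …
f∘r: x↦r, Dx↦Dx/r' in L_f ⇒ L₀.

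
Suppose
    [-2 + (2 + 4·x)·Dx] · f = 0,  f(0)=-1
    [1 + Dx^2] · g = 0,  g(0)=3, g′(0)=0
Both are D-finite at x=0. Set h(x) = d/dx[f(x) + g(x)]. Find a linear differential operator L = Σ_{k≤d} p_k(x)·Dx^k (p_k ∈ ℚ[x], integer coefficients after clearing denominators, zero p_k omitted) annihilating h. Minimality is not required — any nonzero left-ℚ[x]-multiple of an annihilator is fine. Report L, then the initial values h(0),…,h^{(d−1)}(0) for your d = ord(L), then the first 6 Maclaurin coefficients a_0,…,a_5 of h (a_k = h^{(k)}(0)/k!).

f: a_k = -1, -1, 1/2, -1/2, 5/8, -7/8, …
g: a_k = 3, 0, -3/2, 0, 1/8, 0, …
f+g: L₀ = lclm(L_f,L_g), ord ≤ 1+2.
Derive L from L₀ (diff closure).
L = (-4 - x - x^2) + (-1 - 3·x - 3·x^2 - 2·x^3)·Dx + (-4 - x - x^2)·Dx^2 + (-1 - 3·x - 3·x^2 - 2·x^3)·Dx^3  (order 3).
h: a_k = -1, -2, -3/2, 3, -35/8, 157/20, …
ICs: h(0) = -1, h′(0) = -2, h′′(0) = -3.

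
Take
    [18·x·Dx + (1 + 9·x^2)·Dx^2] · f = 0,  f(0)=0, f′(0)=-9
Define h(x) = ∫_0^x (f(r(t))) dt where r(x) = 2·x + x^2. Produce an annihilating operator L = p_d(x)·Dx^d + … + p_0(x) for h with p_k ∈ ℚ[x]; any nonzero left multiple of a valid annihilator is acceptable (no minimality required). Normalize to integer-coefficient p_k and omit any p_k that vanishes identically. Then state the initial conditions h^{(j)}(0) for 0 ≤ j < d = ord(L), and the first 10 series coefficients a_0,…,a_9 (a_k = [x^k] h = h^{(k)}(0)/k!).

f: a_k = 0, -9, 0, 27, 0, -729/5, 0, 6561/7, 0, -6561, …
Substitute x→r, Dx→(1/r')Dx; clear ⇒ L₀.
∫: right-multiply L₀ by Dx.
L = (-1 + 72·x + 144·x^2 + 108·x^3 + 27·x^4)·Dx^2 + (1 + x + 36·x^2 + 72·x^3 + 45·x^4 + 9·x^5)·Dx^3  (order 3).
h: a_k = 0, 0, -9, -3, 54, 324/5, -3753/5, -11637/7, 94770/7, 46008, …
ICs: h(0) = 0, h′(0) = 0, h′′(0) = -18.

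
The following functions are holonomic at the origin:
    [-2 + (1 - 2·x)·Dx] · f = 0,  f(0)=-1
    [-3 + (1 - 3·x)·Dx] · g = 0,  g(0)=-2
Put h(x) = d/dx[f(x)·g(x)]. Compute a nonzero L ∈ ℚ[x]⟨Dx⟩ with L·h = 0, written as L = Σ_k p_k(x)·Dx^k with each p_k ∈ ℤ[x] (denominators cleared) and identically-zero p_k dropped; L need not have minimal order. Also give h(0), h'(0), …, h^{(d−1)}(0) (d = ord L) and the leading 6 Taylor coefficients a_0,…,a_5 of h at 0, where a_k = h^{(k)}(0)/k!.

L = (38 - 180·x + 216·x^2) + (-5 + 37·x - 90·x^2 + 72·x^3)·Dx  (order 1).
h: a_k = 10, 76, 390, 1688, 6650, 24708, …
ICs: h(0) = 10.

f: a_k = -1, -2, -4, -8, -16, -32, …
g: a_k = -2, -6, -18, -54, -162, -486, …
L₀ := L_f ⊗_s L_g (sym. prod.), ord ≤ 1.
Derive L from L₀ (diff closure).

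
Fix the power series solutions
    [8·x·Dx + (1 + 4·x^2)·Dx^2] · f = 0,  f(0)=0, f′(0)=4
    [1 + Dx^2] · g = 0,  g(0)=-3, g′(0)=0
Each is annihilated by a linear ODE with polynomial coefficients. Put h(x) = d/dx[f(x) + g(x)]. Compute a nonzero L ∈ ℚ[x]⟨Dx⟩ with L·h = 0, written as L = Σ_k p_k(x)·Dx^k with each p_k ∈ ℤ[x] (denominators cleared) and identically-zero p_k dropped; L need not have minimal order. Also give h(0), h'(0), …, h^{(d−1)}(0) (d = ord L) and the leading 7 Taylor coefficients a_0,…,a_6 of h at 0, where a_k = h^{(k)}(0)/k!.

L = (-376·x + 1600·x^3 + 128·x^5) + (-7 + 76·x^2 + 432·x^4 + 64·x^6)·Dx + (-376·x + 1600·x^3 + 128·x^5)·Dx^2 + (-7 + 76·x^2 + 432·x^4 + 64·x^6)·Dx^3  (order 3).
h: a_k = 4, 3, -16, -1/2, 64, 1/40, -256, …
ICs: h(0) = 4, h′(0) = 3, h′′(0) = -32.

f: a_k = 0, 4, 0, -16/3, 0, 64/5, 0, …
g: a_k = -3, 0, 3/2, 0, -1/8, 0, 1/240, …
h₀=f+g: left-lcm gives L₀, ord ≤ 4.
Differentiate: ansatz ord ≤ ord L₀ ⇒ L.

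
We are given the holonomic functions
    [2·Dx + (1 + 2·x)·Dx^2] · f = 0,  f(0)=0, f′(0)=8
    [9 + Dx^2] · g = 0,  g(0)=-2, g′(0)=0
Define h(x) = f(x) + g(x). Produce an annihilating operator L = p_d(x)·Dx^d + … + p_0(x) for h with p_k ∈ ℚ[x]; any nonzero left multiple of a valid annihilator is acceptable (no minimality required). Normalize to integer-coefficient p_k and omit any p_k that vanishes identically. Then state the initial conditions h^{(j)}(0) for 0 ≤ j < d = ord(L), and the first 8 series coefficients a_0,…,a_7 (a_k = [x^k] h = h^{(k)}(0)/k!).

f: a_k = 0, 8, -8, 32/3, -16, 128/5, -128/3, 512/7, …
g: a_k = -2, 0, 9, 0, -27/4, 0, 81/40, 0, …
f+g: L₀ = lclm(L_f,L_g), ord ≤ 2+2.
L = (594 + 648·x + 648·x^2)·Dx + (153 + 630·x + 972·x^2 + 648·x^3)·Dx^2 + (66 + 72·x + 72·x^2)·Dx^3 + (17 + 70·x + 108·x^2 + 72·x^3)·Dx^4  (order 4).
h: a_k = -2, 8, 1, 32/3, -91/4, 128/5, -4877/120, 512/7, …
ICs: h(0) = -2, h′(0) = 8, h′′(0) = 2, h′′′(0) = 64.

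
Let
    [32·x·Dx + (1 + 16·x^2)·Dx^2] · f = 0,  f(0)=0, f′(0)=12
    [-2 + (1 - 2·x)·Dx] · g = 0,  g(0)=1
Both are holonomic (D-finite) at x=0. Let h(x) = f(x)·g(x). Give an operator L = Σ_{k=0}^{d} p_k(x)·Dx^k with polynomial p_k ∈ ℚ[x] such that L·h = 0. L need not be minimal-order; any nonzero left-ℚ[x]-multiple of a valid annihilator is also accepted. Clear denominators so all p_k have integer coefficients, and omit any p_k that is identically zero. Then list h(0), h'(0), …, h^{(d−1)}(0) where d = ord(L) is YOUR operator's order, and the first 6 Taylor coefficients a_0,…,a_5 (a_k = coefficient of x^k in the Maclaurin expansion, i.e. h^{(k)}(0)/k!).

f: a_k = 0, 12, 0, -64, 0, 3072/5, …
g: a_k = 1, 2, 4, 8, 16, 32, …
L₀ := L_f ⊗_s L_g (sym. prod.), ord ≤ 2.
L = 64·x + (4 - 32·x + 128·x^2)·Dx + (-1 + 2·x - 16·x^2 + 32·x^3)·Dx^2  (order 2).
h: a_k = 0, 12, 24, -16, -32, 2752/5, …
ICs: h(0) = 0, h′(0) = 12.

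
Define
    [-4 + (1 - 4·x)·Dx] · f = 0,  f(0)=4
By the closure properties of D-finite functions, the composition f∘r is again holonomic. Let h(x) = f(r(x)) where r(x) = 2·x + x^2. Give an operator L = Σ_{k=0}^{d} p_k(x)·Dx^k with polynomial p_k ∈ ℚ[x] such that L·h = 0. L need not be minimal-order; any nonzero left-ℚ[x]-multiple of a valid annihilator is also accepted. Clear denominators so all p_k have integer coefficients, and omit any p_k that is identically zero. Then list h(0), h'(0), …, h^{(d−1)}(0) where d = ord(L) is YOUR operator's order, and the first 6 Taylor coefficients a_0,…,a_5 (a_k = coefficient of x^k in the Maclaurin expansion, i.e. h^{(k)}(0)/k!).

f: a_k = 4, 16, 64, 256, 1024, 4096, …
Change of var in L_f (x↦r) gives L₀.
L = (8 + 8·x) + (-1 + 8·x + 4·x^2)·Dx  (order 1).
h: a_k = 4, 32, 272, 2304, 19520, 165376, …
ICs: h(0) = 4.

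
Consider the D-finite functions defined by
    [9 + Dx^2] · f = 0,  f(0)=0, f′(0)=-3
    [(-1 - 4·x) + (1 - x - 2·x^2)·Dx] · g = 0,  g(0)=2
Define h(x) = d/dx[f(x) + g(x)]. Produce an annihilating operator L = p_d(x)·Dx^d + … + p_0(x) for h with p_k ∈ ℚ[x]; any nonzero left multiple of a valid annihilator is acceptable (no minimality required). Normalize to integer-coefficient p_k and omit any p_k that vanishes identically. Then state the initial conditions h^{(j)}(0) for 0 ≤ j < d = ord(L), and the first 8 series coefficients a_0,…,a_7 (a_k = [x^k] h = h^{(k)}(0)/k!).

f: a_k = 0, -3, 0, 9/2, 0, -81/40, 0, 243/560, …
g: a_k = 2, 2, 6, 10, 22, 42, 86, 170, …
Sum ⇒ L₀ = lclm(L_f,L_g) in ℚ(x)⟨Dx⟩.
Derive L from L₀ (diff closure).
L = (954 + 3600·x + 8154·x^2 + 4140·x^3 + 5760·x^4 + 3888·x^5 + 2592·x^6) + (-117 - 369·x + 585·x^2 + 747·x^3 + 90·x^4 + 828·x^5 + 1512·x^6 + 864·x^7)·Dx + (106 + 400·x + 906·x^2 + 460·x^3 + 640·x^4 + 432·x^5 + 288·x^6)·Dx^2 + (-13 - 41·x + 65·x^2 + 83·x^3 + 10·x^4 + 92·x^5 + 168·x^6 + 96·x^7)·Dx^3  (order 3).
h: a_k = -1, 12, 87/2, 88, 1599/8, 516, 95443/80, 2736, …
ICs: h(0) = -1, h′(0) = 12, h′′(0) = 87.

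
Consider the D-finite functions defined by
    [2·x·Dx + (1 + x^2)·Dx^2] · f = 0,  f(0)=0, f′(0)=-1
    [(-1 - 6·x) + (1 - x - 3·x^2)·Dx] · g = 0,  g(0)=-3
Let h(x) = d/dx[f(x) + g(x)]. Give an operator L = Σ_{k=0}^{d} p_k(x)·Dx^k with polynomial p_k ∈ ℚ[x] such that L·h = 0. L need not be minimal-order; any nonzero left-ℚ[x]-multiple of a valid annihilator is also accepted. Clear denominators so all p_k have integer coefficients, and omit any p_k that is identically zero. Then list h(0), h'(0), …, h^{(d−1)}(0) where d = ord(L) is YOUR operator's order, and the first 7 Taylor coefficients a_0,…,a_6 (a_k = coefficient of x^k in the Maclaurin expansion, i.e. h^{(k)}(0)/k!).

L = (8 - 32·x - 300·x^2 - 504·x^3 - 1134·x^4 - 162·x^6) + (-22 - 148·x - 184·x^2 - 576·x^3 - 441·x^4 - 918·x^5 - 27·x^6 - 162·x^7)·Dx + (4 + 6·x + 18·x^2 - 60·x^3 - 85·x^4 - 75·x^5 - 126·x^6 - 9·x^7 - 27·x^8)·Dx^2  (order 2).
h: a_k = -4, -24, -62, -228, -601, -1746, -4556, …
ICs: h(0) = -4, h′(0) = -24.

f: a_k = 0, -1, 0, 1/3, 0, -1/5, 0, …
g: a_k = -3, -3, -12, -21, -57, -120, -291, …
Sum ⇒ L₀ = lclm(L_f,L_g) in ℚ(x)⟨Dx⟩.
Derive L from L₀ (diff closure).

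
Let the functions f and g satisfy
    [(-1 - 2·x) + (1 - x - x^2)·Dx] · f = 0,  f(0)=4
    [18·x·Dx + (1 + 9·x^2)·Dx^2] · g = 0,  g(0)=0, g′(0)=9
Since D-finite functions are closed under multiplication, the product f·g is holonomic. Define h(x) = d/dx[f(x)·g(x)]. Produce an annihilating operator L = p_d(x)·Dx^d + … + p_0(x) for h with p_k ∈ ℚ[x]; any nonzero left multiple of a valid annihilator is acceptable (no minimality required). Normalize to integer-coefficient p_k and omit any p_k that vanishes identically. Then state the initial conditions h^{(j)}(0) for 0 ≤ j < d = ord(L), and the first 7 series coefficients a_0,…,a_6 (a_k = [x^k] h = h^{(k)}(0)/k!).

f: a_k = 4, 4, 8, 12, 20, 32, 52, …
g: a_k = 0, 9, 0, -27, 0, 729/5, 0, …
Sym-product of L_f,L_g gives L₀ (≤ ord 2).
h=h₀': d/dx-closure on L₀ ⇒ L.
L = (-30 + 1134·x^2 + 1944·x^3 + 2916·x^4) + (12 + 42·x - 108·x^2 + 198·x^3 + 1944·x^4 + 1944·x^5)·Dx + (-1 - 8·x - 26·x^2 - 36·x^3 - 126·x^4 + 324·x^5 + 243·x^6)·Dx^2  (order 2).
h: a_k = 36, 72, -108, 0, 2736, 16416/5, -92916/5, …
ICs: h(0) = 36, h′(0) = 72.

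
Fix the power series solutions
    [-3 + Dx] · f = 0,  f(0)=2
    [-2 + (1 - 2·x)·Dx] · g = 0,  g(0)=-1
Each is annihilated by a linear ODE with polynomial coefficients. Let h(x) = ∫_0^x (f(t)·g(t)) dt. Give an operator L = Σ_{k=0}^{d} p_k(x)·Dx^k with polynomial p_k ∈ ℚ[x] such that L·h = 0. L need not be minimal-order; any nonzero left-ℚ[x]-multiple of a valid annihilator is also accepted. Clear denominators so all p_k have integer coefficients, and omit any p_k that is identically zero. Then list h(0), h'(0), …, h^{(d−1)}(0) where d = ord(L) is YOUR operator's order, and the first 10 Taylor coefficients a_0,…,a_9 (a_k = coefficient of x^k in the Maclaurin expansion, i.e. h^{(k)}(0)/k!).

L = (5 - 6·x)·Dx + (-1 + 2·x)·Dx^2  (order 2).
h: a_k = 0, -2, -5, -29/3, -67/4, -563/20, -5711/120, -655/8, -321193/2240, -5139817/20160, …
ICs: h(0) = 0, h′(0) = -2.

f: a_k = 2, 6, 9, 9, 27/4, 81/20, 81/40, 243/280, 729/2240, 243/2240, …
g: a_k = -1, -2, -4, -8, -16, -32, -64, -128, -256, -512, …
f·g: L₀ = L_f ⊗_s L_g, ord ≤ 1·1.
∫: right-multiply L₀ by Dx.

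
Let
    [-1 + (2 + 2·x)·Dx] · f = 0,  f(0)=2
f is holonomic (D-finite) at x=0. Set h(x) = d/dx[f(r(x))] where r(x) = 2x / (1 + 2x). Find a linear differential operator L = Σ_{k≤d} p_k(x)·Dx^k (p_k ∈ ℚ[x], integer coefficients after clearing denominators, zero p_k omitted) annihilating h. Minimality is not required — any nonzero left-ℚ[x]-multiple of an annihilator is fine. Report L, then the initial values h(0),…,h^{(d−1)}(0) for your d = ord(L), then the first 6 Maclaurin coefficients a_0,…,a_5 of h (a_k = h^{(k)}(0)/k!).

f: a_k = 2, 1, -1/4, 1/8, -5/64, 7/128, …
Substitute x→r, Dx→(1/r')Dx; clear ⇒ L₀.
Derive L from L₀ (diff closure).
L = (-5 - 16·x) + (-1 - 6·x - 8·x^2)·Dx  (order 1).
h: a_k = 2, -10, 39, -141, 1995/4, -7059/4, …
ICs: h(0) = 2.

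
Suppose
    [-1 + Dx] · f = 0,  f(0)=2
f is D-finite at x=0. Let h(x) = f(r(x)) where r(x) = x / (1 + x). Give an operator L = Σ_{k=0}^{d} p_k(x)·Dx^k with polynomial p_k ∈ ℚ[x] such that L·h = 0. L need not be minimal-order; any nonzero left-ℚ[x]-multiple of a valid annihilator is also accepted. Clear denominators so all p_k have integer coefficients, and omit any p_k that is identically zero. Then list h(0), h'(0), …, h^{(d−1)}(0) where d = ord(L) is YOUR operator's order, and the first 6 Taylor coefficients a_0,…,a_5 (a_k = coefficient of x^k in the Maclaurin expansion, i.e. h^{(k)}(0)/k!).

L = -1 + (1 + 2·x + x^2)·Dx  (order 1).
h: a_k = 2, 2, -1, 1/3, 1/12, -19/60, …
ICs: h(0) = 2.

f: a_k = 2, 2, 1, 1/3, 1/12, 1/60, …
Substitute x→r, Dx→(1/r')Dx; clear ⇒ L₀.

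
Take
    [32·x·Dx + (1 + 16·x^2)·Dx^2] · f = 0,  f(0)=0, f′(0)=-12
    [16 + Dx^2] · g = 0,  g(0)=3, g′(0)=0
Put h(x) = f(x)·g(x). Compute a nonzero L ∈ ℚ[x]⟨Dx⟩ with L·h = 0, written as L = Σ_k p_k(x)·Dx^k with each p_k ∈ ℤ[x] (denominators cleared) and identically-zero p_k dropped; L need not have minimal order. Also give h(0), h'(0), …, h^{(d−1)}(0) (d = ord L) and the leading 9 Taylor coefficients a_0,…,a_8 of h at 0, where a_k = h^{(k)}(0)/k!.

f: a_k = 0, -12, 0, 64, 0, -3072/5, 0, 49152/7, 0, …
g: a_k = 3, 0, -24, 0, 32, 0, -256/15, 0, 512/105, …
Sym-product of L_f,L_g gives L₀ (≤ ord 4).
L = (1280 + 53248·x^2 + 360448·x^4 + 2097152·x^6 + 8388608·x^8) + (1536·x + 40960·x^3 + 393216·x^5 + 2097152·x^7)·Dx + (96 + 4096·x^2 + 36864·x^4 + 262144·x^6 + 1048576·x^8)·Dx^2 + (96·x + 2560·x^3 + 24576·x^5 + 131072·x^7)·Dx^3 + (1 + 48·x^2 + 896·x^4 + 8192·x^6 + 32768·x^8)·Dx^4  (order 4).
h: a_k = 0, -36, 0, 480, 0, -18816/5, 0, 1332224/35, 0, …
ICs: h(0) = 0, h′(0) = -36, h′′(0) = 0, h′′′(0) = 2880.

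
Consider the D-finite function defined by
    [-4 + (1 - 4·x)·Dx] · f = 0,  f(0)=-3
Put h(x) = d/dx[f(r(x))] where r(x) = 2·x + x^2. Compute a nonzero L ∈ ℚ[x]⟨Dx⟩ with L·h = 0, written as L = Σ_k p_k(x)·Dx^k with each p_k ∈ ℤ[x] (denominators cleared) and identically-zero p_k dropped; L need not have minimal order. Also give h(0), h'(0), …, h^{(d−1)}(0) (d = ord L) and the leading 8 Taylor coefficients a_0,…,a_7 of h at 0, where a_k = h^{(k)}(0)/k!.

f: a_k = -3, -12, -48, -192, -768, -3072, -12288, -49152, …
L₀ from L_f via x↦r, Dx↦r'^{-1}Dx.
Derive L from L₀ (diff closure).
L = (17 + 24·x + 12·x^2) + (-1 + 7·x + 12·x^2 + 4·x^3)·Dx  (order 1).
h: a_k = -24, -408, -5184, -58560, -620160, -6304896, -62318592, -603396096, …
ICs: h(0) = -24.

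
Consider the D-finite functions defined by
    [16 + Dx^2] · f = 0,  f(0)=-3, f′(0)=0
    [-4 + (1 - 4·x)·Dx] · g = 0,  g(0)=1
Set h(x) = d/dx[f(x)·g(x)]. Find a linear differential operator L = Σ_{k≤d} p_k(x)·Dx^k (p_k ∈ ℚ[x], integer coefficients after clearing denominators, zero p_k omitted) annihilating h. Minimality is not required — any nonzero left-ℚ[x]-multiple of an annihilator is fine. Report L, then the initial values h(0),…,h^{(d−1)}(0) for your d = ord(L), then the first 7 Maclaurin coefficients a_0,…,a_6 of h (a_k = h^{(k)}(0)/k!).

f: a_k = -3, 0, 24, 0, -32, 0, 256/15, …
g: a_k = 1, 4, 16, 64, 256, 1024, 4096, …
h₀=f·g: eliminate ⇒ L₀, order ≤ 2·1.
Derive L from L₀ (diff closure).
L = (-16 - 128·x + 256·x^2) + (-8 + 32·x)·Dx + (1 - 8·x + 16·x^2)·Dx^2  (order 2).
h: a_k = -12, -48, -288, -1664, -8320, -199168/5, -2788352/15, …
ICs: h(0) = -12, h′(0) = -48.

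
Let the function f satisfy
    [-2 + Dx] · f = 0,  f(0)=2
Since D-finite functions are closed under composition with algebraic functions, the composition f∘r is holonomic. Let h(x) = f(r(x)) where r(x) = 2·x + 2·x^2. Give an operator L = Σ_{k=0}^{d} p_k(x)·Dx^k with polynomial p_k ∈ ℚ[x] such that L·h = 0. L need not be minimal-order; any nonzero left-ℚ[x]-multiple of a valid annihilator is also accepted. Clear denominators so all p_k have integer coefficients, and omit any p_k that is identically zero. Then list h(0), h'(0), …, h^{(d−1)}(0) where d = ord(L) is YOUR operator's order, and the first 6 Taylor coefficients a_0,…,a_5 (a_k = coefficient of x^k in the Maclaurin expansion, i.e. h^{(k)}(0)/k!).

L = (-4 - 8·x) + Dx  (order 1).
h: a_k = 2, 8, 24, 160/3, 304/3, 832/5, …
ICs: h(0) = 2.

f: a_k = 2, 4, 4, 8/3, 4/3, 8/15, …
L₀ from L_f via x↦r, Dx↦r'^{-1}Dx.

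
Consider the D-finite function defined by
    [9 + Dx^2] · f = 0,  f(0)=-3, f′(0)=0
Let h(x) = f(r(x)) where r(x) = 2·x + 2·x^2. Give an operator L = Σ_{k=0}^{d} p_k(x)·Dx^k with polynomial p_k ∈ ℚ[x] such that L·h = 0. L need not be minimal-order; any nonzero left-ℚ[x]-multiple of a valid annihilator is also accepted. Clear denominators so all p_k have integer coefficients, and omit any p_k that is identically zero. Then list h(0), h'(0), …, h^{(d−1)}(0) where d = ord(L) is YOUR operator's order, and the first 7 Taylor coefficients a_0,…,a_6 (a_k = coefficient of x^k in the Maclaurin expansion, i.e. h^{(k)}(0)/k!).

f: a_k = -3, 0, 27/2, 0, -81/8, 0, 243/80, …
Substitute x→r, Dx→(1/r')Dx; clear ⇒ L₀.
L = (36 + 216·x + 432·x^2 + 288·x^3) - 2·Dx + (1 + 2·x)·Dx^2  (order 2).
h: a_k = -3, 0, 54, 108, -108, -648, -3888/5, …
ICs: h(0) = -3, h′(0) = 0.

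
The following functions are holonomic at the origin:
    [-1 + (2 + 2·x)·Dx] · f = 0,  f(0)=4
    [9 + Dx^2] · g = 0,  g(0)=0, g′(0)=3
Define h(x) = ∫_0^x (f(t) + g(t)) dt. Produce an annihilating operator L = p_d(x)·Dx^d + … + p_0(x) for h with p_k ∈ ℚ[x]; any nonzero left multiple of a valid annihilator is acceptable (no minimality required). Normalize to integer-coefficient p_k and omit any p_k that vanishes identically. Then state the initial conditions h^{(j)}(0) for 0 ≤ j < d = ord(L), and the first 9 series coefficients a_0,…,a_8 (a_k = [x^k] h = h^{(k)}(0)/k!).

L = (-351 - 648·x - 324·x^2)·Dx + (630 + 1926·x + 1944·x^2 + 648·x^3)·Dx^2 + (-39 - 72·x - 36·x^2)·Dx^3 + (70 + 214·x + 216·x^2 + 72·x^3)·Dx^4  (order 4).
h: a_k = 0, 4, 5/2, -1/6, -17/16, -1/32, 683/1920, -3/256, -6621/143360, …
ICs: h(0) = 0, h′(0) = 4, h′′(0) = 5, h′′′(0) = -1.

f: a_k = 4, 2, -1/2, 1/4, -5/32, 7/64, -21/256, 33/512, -429/8192, …
g: a_k = 0, 3, 0, -9/2, 0, 81/40, 0, -243/560, 0, …
Weyl lclm of L_f,L_g ⇒ L₀ (ord ≤ 3).
Integrate: L := L₀·Dx.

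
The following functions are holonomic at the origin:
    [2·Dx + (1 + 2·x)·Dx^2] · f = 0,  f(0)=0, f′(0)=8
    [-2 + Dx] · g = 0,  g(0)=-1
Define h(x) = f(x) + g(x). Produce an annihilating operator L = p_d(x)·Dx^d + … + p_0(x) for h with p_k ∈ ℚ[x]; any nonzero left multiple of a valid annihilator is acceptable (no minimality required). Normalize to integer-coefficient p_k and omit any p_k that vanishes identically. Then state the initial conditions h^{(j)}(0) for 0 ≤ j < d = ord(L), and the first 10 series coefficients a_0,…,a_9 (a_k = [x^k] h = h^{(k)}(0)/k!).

L = (-6 - 4·x)·Dx + (1 - 4·x - 4·x^2)·Dx^2 + (1 + 3·x + 2·x^2)·Dx^3  (order 3).
h: a_k = -1, 6, -10, 28/3, -50/3, 76/3, -1924/45, 23032/315, -40322/315, 645116/2835, …
ICs: h(0) = -1, h′(0) = 6, h′′(0) = -20.

f: a_k = 0, 8, -8, 32/3, -16, 128/5, -128/3, 512/7, -128, 2048/9, …
g: a_k = -1, -2, -2, -4/3, -2/3, -4/15, -4/45, -8/315, -2/315, -4/2835, …
L₀ := lclm(L_f,L_g); ord L₀ ≤ 2+1.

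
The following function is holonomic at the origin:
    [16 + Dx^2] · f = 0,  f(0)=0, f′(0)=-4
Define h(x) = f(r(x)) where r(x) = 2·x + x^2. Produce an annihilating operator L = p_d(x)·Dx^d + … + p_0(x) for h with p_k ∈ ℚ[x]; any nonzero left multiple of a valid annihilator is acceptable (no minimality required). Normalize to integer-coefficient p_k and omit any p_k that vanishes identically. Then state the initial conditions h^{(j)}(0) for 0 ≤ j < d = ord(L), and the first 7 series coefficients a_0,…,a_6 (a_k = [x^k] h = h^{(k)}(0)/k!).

L = (64 + 192·x + 192·x^2 + 64·x^3) - Dx + (1 + x)·Dx^2  (order 2).
h: a_k = 0, -8, -4, 256/3, 128, -3136/15, -672, …
ICs: h(0) = 0, h′(0) = -8.

f: a_k = 0, -4, 0, 32/3, 0, -128/15, 0, …
h₀=f(r): pull back L_f along r ⇒ L₀.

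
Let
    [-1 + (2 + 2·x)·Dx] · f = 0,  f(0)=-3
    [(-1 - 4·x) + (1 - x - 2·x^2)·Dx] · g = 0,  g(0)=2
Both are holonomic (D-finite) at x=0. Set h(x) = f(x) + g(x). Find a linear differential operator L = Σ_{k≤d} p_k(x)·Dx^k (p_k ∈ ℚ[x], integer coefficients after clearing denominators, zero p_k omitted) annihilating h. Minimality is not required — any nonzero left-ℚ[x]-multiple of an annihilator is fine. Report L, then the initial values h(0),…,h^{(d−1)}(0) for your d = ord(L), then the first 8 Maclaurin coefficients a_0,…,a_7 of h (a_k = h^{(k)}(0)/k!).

L = (13 + 26·x + 40·x^2) + (-25 - 69·x - 144·x^2 - 100·x^3)·Dx + (2 + 20·x - 6·x^2 - 64·x^3 - 40·x^4)·Dx^2  (order 2).
h: a_k = -1, 1/2, 51/8, 157/16, 2831/128, 10731/256, 88127/1024, 348061/2048, …
ICs: h(0) = -1, h′(0) = 1/2.

f: a_k = -3, -3/2, 3/8, -3/16, 15/128, -21/256, 63/1024, -99/2048, …
g: a_k = 2, 2, 6, 10, 22, 42, 86, 170, …
f+g: L₀ = lclm(L_f,L_g), ord ≤ 1+1.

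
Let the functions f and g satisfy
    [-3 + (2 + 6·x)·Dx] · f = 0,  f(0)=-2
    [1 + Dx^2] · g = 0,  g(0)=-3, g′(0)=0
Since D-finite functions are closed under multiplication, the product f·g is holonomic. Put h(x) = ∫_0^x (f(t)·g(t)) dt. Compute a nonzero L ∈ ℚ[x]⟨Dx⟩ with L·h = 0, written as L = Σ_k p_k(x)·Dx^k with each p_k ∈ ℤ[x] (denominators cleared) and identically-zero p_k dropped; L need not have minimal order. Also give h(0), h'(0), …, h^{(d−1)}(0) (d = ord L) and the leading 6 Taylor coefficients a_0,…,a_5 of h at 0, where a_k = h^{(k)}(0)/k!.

f: a_k = -2, -3, 9/4, -27/8, 405/64, -1701/128, …
g: a_k = -3, 0, 3/2, 0, -1/8, 0, …
Product ⇒ symmetric product L₀, ord ≤ 2.
h=∫₀ˣh₀: take L = L₀·Dx.
L = (31 + 24·x + 36·x^2)·Dx + (-12 - 36·x)·Dx^2 + (4 + 24·x + 36·x^2)·Dx^3  (order 3).
h: a_k = 0, 6, 9/2, -13/4, 45/32, -983/320, …
ICs: h(0) = 0, h′(0) = 6, h′′(0) = 9.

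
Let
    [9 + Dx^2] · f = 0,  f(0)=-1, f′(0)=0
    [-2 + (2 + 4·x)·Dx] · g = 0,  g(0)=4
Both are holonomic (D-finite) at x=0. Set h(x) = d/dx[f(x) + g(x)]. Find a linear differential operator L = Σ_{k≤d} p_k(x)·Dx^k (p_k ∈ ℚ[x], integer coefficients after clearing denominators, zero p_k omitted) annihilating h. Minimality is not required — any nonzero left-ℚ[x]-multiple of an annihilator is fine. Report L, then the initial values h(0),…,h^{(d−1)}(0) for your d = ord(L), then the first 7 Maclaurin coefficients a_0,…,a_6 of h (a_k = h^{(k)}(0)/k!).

L = (-18 - 27·x - 27·x^2) + (-9 - 45·x - 81·x^2 - 54·x^3)·Dx + (-2 - 3·x - 3·x^2)·Dx^2 + (-1 - 5·x - 9·x^2 - 6·x^3)·Dx^3  (order 3).
h: a_k = 4, 5, 6, -47/2, 35/2, -1017/40, 231/4, …
ICs: h(0) = 4, h′(0) = 5, h′′(0) = 12.

f: a_k = -1, 0, 9/2, 0, -27/8, 0, 81/80, …
g: a_k = 4, 4, -2, 2, -5/2, 7/2, -21/4, …
h₀=f+g: left-lcm gives L₀, ord ≤ 3.
h=h₀': d/dx-closure on L₀ ⇒ L.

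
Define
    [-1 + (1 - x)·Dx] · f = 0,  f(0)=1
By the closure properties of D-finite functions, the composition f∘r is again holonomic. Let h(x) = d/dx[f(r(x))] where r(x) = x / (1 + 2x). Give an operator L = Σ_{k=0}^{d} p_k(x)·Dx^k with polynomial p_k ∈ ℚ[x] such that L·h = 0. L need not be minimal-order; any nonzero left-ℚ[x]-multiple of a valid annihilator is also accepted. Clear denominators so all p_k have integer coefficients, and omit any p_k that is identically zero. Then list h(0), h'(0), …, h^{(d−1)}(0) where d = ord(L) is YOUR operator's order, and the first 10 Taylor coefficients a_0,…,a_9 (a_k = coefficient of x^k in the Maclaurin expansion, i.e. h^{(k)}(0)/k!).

L = -4 + (-2 - 2·x)·Dx  (order 1).
h: a_k = 1, -2, 3, -4, 5, -6, 7, -8, 9, -10, …
ICs: h(0) = 1.

f: a_k = 1, 1, 1, 1, 1, 1, 1, 1, 1, 1, …
Change of var in L_f (x↦r) gives L₀.
h₀' ⇒ L via d/dx closure of L₀.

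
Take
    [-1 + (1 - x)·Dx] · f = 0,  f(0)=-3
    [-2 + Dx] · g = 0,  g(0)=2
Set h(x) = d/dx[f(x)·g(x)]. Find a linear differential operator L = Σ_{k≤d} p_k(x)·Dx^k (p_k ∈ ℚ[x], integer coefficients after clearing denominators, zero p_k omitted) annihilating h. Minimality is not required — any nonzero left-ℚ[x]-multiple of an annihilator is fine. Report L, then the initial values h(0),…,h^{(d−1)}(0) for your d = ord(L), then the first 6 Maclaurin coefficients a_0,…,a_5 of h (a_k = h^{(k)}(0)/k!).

f: a_k = -3, -3, -3, -3, -3, -3, …
g: a_k = 2, 4, 4, 8/3, 4/3, 8/15, …
h₀=f·g: eliminate ⇒ L₀, order ≤ 1·1.
h₀' ⇒ L via d/dx closure of L₀.
L = (10 - 12·x + 4·x^2) + (-3 + 5·x - 2·x^2)·Dx  (order 1).
h: a_k = -18, -60, -114, -168, -218, -1324/5, …
ICs: h(0) = -18.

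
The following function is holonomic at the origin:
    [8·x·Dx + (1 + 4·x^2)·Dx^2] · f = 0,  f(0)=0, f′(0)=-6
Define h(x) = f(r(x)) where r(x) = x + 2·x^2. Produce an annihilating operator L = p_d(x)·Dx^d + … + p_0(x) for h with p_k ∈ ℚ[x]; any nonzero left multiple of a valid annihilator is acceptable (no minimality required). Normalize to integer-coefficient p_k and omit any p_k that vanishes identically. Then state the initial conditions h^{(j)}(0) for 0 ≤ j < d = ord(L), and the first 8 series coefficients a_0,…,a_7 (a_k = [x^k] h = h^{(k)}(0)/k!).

f: a_k = 0, -6, 0, 8, 0, -96/5, 0, 384/7, …
f∘r: x↦r, Dx↦Dx/r' in L_f ⇒ L₀.
L = (-4 + 8·x + 64·x^2 + 192·x^3 + 192·x^4)·Dx + (1 + 4·x + 4·x^2 + 32·x^3 + 80·x^4 + 64·x^5)·Dx^2  (order 2).
h: a_k = 0, -6, -12, 8, 48, 384/5, -128, -4992/7, …
ICs: h(0) = 0, h′(0) = -6.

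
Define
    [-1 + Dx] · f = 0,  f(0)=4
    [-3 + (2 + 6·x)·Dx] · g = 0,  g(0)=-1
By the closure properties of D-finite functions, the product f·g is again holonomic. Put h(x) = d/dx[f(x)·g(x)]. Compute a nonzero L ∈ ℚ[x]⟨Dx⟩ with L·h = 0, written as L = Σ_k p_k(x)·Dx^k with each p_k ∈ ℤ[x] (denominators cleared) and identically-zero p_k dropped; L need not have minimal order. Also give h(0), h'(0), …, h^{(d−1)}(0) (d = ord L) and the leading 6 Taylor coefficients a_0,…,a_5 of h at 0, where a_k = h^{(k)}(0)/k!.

L = (7 + 60·x + 36·x^2) + (-10 - 42·x - 36·x^2)·Dx  (order 1).
h: a_k = -10, -7, -71/4, 671/24, -16157/192, 88837/384, …
ICs: h(0) = -10.

f: a_k = 4, 4, 2, 2/3, 1/6, 1/30, …
g: a_k = -1, -3/2, 9/8, -27/16, 405/128, -1701/256, …
Product ⇒ symmetric product L₀, ord ≤ 1.
h=h₀': d/dx-closure on L₀ ⇒ L.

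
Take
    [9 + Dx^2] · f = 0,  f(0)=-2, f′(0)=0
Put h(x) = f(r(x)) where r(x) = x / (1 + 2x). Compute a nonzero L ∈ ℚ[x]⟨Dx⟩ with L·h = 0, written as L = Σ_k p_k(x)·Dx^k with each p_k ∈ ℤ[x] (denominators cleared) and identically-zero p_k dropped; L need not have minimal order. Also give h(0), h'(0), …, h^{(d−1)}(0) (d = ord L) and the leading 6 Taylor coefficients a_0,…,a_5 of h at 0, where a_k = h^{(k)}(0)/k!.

L = 9 + (4 + 24·x + 48·x^2 + 32·x^3)·Dx + (1 + 8·x + 24·x^2 + 32·x^3 + 16·x^4)·Dx^2  (order 2).
h: a_k = -2, 0, 9, -36, 405/4, -234, …
ICs: h(0) = -2, h′(0) = 0.

f: a_k = -2, 0, 9, 0, -27/4, 0, …
L₀ from L_f via x↦r, Dx↦r'^{-1}Dx.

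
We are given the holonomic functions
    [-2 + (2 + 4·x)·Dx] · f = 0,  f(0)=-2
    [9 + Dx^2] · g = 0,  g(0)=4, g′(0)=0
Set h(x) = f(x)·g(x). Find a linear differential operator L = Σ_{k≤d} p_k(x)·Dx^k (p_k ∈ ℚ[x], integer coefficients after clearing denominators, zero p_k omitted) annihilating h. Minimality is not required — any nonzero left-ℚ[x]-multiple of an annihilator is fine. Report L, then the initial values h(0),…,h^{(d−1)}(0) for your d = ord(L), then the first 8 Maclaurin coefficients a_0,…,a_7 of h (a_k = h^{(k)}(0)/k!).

L = (12 + 36·x + 36·x^2) + (-2 - 4·x)·Dx + (1 + 4·x + 4·x^2)·Dx^2  (order 2).
h: a_k = -8, -8, 40, 32, -40, -16, 48/5, 48/5, …
ICs: h(0) = -8, h′(0) = -8.

f: a_k = -2, -2, 1, -1, 5/4, -7/4, 21/8, -33/8, …
g: a_k = 4, 0, -18, 0, 27/2, 0, -81/20, 0, …
f·g: L₀ = L_f ⊗_s L_g, ord ≤ 1·2.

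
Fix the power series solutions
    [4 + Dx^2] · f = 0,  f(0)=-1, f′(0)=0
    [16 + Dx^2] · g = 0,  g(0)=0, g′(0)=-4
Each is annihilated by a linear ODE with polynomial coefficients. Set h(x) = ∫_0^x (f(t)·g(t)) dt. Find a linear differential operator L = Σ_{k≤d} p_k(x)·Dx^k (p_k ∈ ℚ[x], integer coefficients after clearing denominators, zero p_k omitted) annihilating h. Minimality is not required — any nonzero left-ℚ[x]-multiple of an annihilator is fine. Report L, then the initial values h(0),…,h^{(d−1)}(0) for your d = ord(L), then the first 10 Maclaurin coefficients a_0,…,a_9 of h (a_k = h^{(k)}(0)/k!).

L = 144·Dx + 40·Dx^3 + Dx^5  (order 5).
h: a_k = 0, 0, 2, 0, -14/3, 0, 244/45, 0, -1094/315, 0, …
ICs: h(0) = 0, h′(0) = 0, h′′(0) = 4, h′′′(0) = 0, h′′′′(0) = -112.

f: a_k = -1, 0, 2, 0, -2/3, 0, 4/45, 0, -2/315, 0, …
g: a_k = 0, -4, 0, 32/3, 0, -128/15, 0, 1024/315, 0, -2048/2835, …
Product ⇒ symmetric product L₀, ord ≤ 4.
h=∫₀ˣh₀: take L = L₀·Dx.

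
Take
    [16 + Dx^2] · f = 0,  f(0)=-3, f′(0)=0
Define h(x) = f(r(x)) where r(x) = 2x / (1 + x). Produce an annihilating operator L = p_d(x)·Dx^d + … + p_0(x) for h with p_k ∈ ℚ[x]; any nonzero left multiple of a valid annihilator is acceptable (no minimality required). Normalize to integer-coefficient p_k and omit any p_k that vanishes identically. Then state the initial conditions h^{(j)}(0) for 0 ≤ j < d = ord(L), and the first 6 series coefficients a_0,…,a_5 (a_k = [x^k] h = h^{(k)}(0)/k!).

L = 64 + (2 + 6·x + 6·x^2 + 2·x^3)·Dx + (1 + 4·x + 6·x^2 + 4·x^3 + x^4)·Dx^2  (order 2).
h: a_k = -3, 0, 96, -192, -224, 1664, …
ICs: h(0) = -3, h′(0) = 0.

f: a_k = -3, 0, 24, 0, -32, 0, …
Substitute x→r, Dx→(1/r')Dx; clear ⇒ L₀.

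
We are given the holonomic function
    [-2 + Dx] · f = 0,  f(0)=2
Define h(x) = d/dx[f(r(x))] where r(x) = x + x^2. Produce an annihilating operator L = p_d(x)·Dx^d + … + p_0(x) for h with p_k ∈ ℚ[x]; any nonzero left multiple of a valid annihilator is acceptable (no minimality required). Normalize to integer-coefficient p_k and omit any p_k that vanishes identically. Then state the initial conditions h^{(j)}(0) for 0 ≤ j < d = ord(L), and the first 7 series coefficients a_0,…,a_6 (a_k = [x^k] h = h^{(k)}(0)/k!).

f: a_k = 2, 4, 4, 8/3, 4/3, 8/15, 8/45, …
L₀ from L_f via x↦r, Dx↦r'^{-1}Dx.
Differentiate: ansatz ord ≤ ord L₀ ⇒ L.
L = (4 + 8·x + 8·x^2) + (-1 - 2·x)·Dx  (order 1).
h: a_k = 4, 16, 32, 160/3, 208/3, 1216/15, 3712/45, …
ICs: h(0) = 4.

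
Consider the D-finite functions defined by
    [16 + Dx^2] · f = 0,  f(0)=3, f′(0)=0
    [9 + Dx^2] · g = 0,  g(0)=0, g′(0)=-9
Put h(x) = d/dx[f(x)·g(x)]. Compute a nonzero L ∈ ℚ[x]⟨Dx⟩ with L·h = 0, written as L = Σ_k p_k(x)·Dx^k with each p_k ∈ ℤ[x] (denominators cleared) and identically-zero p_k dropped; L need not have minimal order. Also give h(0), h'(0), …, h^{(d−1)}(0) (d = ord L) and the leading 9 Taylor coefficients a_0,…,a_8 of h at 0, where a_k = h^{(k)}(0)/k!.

L = 49 + 50·Dx^2 + Dx^4  (order 4).
h: a_k = -27, 0, 1539/2, 0, -25209/8, 0, 411771/80, 0, -20176803/4480, …
ICs: h(0) = -27, h′(0) = 0, h′′(0) = 1539, h′′′(0) = 0.

f: a_k = 3, 0, -24, 0, 32, 0, -256/15, 0, 512/105, …
g: a_k = 0, -9, 0, 27/2, 0, -243/40, 0, 729/560, 0, …
f·g: L₀ = L_f ⊗_s L_g, ord ≤ 2·2.
Differentiate: ansatz ord ≤ ord L₀ ⇒ L.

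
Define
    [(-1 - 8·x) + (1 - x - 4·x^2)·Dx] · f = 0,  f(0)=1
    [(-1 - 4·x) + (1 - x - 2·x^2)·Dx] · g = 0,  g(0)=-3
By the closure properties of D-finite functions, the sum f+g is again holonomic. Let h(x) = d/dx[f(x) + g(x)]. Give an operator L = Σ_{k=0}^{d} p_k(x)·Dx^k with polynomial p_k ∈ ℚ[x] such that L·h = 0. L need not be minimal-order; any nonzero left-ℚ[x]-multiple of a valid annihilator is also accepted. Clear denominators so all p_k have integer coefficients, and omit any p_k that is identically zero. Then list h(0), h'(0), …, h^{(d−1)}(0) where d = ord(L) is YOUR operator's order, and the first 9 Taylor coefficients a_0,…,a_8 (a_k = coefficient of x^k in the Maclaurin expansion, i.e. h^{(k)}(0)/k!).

L = (-6 - 336·x - 480·x^2 - 1824·x^3 - 3864·x^4 - 6528·x^5 + 2304·x^6) + (6 + 66·x + 156·x^2 + 168·x^3 + 162·x^4 - 3768·x^5 - 3456·x^6 + 1536·x^7)·Dx + (-1 + 2·x - 13·x^2 - 28·x^3 + 222·x^4 + 134·x^5 - 612·x^6 - 320·x^7 + 192·x^8)·Dx^2  (order 2).
h: a_k = -2, -8, -18, -16, 10, 312, 1302, 5216, 17154, …
ICs: h(0) = -2, h′(0) = -8.

f: a_k = 1, 1, 5, 9, 29, 65, 181, 441, 1165, …
g: a_k = -3, -3, -9, -15, -33, -63, -129, -255, -513, …
Weyl lclm of L_f,L_g ⇒ L₀ (ord ≤ 2).
Derive L from L₀ (diff closure).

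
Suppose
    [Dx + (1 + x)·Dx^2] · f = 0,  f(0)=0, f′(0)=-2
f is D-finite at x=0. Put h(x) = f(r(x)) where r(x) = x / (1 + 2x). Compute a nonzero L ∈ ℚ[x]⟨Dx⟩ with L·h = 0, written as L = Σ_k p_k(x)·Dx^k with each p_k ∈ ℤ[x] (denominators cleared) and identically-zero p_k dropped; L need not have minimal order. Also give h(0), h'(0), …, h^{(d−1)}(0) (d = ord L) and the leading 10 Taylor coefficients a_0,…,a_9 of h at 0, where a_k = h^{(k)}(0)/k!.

f: a_k = 0, -2, 1, -2/3, 1/2, -2/5, 1/3, -2/7, 1/4, -2/9, …
L₀ from L_f via x↦r, Dx↦r'^{-1}Dx.
L = (5 + 12·x)·Dx + (1 + 5·x + 6·x^2)·Dx^2  (order 2).
h: a_k = 0, -2, 5, -38/3, 65/2, -422/5, 665/3, -4118/7, 6305/4, -38342/9, …
ICs: h(0) = 0, h′(0) = -2.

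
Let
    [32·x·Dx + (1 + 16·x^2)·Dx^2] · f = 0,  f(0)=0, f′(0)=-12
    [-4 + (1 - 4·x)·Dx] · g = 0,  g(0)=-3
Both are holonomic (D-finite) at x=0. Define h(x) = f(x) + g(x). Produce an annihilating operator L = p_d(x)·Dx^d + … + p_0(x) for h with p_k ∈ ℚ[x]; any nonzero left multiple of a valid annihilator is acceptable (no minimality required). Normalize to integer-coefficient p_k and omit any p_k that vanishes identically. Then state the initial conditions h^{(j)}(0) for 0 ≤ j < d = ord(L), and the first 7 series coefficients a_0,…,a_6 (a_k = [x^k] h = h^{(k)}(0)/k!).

L = (32 - 512·x - 1536·x^2)·Dx + (-16 + 32·x - 256·x^2 - 1536·x^3)·Dx^2 + (1 - 256·x^4)·Dx^3  (order 3).
h: a_k = -3, -24, -48, -128, -768, -18432/5, -12288, …
ICs: h(0) = -3, h′(0) = -24, h′′(0) = -96.

f: a_k = 0, -12, 0, 64, 0, -3072/5, 0, …
g: a_k = -3, -12, -48, -192, -768, -3072, -12288, …
Sum ⇒ L₀ = lclm(L_f,L_g) in ℚ(x)⟨Dx⟩.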